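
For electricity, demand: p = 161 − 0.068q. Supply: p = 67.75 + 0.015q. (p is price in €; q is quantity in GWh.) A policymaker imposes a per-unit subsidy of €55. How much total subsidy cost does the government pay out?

€98237.95

Competitive equilibrium: 161 − 0.068q = 67.75 + 0.015q → q* = 1123.494, p* = 84.6024.
The subsidy lowers effective supply by 55: p = 12.75 + 0.015q.
New quantity: 161 − 0.068q = 12.75 + 0.015q → q' = 1786.1446.
Total subsidy cost = 55 × 1786.1446 = €98237.95.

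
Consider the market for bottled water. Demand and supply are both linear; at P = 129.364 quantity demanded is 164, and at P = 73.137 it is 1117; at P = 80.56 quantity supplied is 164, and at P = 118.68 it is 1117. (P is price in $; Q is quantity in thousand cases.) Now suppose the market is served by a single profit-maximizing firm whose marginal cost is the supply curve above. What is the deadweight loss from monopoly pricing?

$2979.10 thousand

Demand slope = (73.137 − 129.364)/(1117 − 164) = −0.059, so P = 139.04 − 0.059Q.
Supply slope = (118.68 − 80.56)/(1117 − 164) = 0.04, so P = 74 + 0.04Q.
Competitive equilibrium: 139.04 − 0.059Q = 74 + 0.04Q → Q* = 656.9697, P* = 100.27879.
Marginal revenue: MR = 139.04 − 0.118Q. Set MR = MC: 139.04 − 0.118Q = 74 + 0.04Q → Q_m = 411.64557.
Price P_m = 139.04 − 0.059·411.64557 = 114.75291; MC(Q_m) = 74 + 0.04·411.64557 = 90.46582.
Competitive Q* = 656.9697, so ΔQ = 245.32413; wedge = 114.75291 − 90.46582 = 24.28709.
DWL = ½ × 245.32413 × 24.28709 = $2979.10 thousand.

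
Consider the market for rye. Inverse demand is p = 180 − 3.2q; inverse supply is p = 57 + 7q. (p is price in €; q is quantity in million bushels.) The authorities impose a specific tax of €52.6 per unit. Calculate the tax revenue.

Competitive equilibrium: 180 − 3.2q = 57 + 7q → q* = 12.05882, p* = 141.41176.
With the tax, the buyer price exceeds the seller price by 52.6: (180 − 3.2q) − (57 + 7q) = 52.6 → q' = 6.90196.
Tax revenue = 52.6 × 6.90196 = €363.04 million.

€363.04 million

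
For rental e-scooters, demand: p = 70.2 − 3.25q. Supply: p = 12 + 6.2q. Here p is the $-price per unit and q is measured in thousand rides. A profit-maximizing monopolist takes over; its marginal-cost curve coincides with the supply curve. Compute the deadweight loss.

Competitive equilibrium: 70.2 − 3.25q = 12 + 6.2q → q* = 6.1587, p* = 50.1841.
Marginal revenue: MR = 70.2 − 6.5q. Set MR = MC: 70.2 − 6.5q = 12 + 6.2q → q_m = 4.5827.
Price p_m = 70.2 − 3.25·4.5827 = 55.3062; MC(q_m) = 12 + 6.2·4.5827 = 40.4127.
Competitive q* = 6.1587, so Δq = 1.576; wedge = 55.3062 − 40.4127 = 14.8935.
DWL = ½ × 1.576 × 14.8935 = $11.74 thousand.

$11.74 thousand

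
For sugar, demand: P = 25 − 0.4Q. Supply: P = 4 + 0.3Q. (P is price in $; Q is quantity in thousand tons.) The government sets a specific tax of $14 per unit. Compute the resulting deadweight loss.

Competitive equilibrium: 25 − 0.4Q = 4 + 0.3Q → Q* = 30, P* = 13.
With the tax, the buyer price exceeds the seller price by 14: (25 − 0.4Q) − (4 + 0.3Q) = 14 → Q' = 10.
ΔQ = 30 − 10 = 20; the wedge equals the tax, 14.
Welfare loss = ½ × 20 × 14 = $140 thousand.

$140 thousand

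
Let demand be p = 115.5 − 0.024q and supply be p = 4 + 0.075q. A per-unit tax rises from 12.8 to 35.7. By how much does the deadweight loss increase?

Competitive equilibrium: 115.5 − 0.024q = 4 + 0.075q → q* = 1126.2626, p* = 88.4697.
For a per-unit tax t: Δq = t/0.099, so DWL = ½·t·(t/0.099) = t²/0.198.
At t = 12.8: DWL = 827.475. At t = 35.7: DWL = 6436.818.
Increase = 6436.818 − 827.475 = 5609.34.

5609.34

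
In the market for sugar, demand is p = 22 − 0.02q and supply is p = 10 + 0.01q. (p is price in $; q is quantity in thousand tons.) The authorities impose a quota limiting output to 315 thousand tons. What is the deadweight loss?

$108.375 thousand

Competitive equilibrium: 22 − 0.02q = 10 + 0.01q → q* = 400, p* = 14.
At q = 315: demand price = 22 − 0.02·315 = 15.7; supply price = 10 + 0.01·315 = 13.15.
Δq = 400 − 315 = 85; wedge = 15.7 − 13.15 = 2.55.
Welfare loss = ½ × 85 × 2.55 = $108.375 thousand.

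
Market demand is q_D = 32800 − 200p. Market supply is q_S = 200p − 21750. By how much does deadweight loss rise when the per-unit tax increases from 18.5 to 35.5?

In inverse form: demand p = 164 − 0.005q, supply p = 108.75 + 0.005q.
Competitive equilibrium: 164 − 0.005q = 108.75 + 0.005q → q* = 5525, p* = 136.375.
For a per-unit tax t: Δq = t/0.01, so DWL = ½·t·(t/0.01) = t²/0.02.
At t = 18.5: DWL = 17112.5. At t = 35.5: DWL = 63012.5.
Increase = 63012.5 − 17112.5 = 45900.

45900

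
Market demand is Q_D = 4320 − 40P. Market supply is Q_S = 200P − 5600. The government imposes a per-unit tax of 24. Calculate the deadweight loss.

In inverse form: demand P = 108 − 0.025Q, supply P = 28 + 0.005Q.
Competitive equilibrium: 108 − 0.025Q = 28 + 0.005Q → Q* = 2666.6667, P* = 41.3333.
With the tax, the buyer price exceeds the seller price by 24: (108 − 0.025Q) − (28 + 0.005Q) = 24 → Q' = 1866.6667.
ΔQ = 2666.6667 − 1866.6667 = 800; the wedge equals the tax, 24.
DWL = ½ × 800 × 24 = 9600.

9600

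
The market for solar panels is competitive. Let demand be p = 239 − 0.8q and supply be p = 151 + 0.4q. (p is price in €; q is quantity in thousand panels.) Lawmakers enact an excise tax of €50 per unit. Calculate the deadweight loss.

€1041.67 thousand

Competitive equilibrium: 239 − 0.8q = 151 + 0.4q → q* = 73.3333, p* = 180.3333.
With the tax, the buyer price exceeds the seller price by 50: (239 − 0.8q) − (151 + 0.4q) = 50 → q' = 31.6667.
Δq = 73.3333 − 31.6667 = 41.6666; the wedge equals the tax, 50.
Deadweight loss = ½ × 41.6666 × 50 = €1041.67 thousand.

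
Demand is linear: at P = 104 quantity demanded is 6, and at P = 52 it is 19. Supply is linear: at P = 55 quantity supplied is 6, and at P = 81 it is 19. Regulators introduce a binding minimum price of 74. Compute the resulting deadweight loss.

Demand slope = (52 − 104)/(19 − 6) = −4, so P = 128 − 4Q.
Supply slope = (81 − 55)/(19 − 6) = 2, so P = 43 + 2Q.
Competitive equilibrium: 128 − 4Q = 43 + 2Q → Q* = 14.1667, P* = 71.3333.
At the floor P = 74, quantity demanded = (128 − 74)/4 = 13.5.
Sellers' marginal cost at Q' = 13.5: 43 + 2·13.5 = 70.
ΔQ = 14.1667 − 13.5 = 0.6667; wedge = 74 − 70 = 4.
DWL = ½ × 0.6667 × 4 = 1.33.

1.33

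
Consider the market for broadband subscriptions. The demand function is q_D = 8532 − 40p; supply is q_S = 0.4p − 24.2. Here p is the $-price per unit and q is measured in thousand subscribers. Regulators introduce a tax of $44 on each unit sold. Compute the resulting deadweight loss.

In inverse form: demand p = 213.3 − 0.025q, supply p = 60.5 + 2.5q.
Competitive equilibrium: 213.3 − 0.025q = 60.5 + 2.5q → q* = 60.5149, p* = 211.7871.
With the tax, the buyer price exceeds the seller price by 44: (213.3 − 0.025q) − (60.5 + 2.5q) = 44 → q' = 43.0891.
Δq = 60.5149 − 43.0891 = 17.4258; the wedge equals the tax, 44.
The triangle = ½ × 17.4258 × 44 = $383.37 thousand.

$383.37 thousand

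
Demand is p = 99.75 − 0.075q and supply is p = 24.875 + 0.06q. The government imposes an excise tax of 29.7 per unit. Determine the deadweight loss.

Competitive equilibrium: 99.75 − 0.075q = 24.875 + 0.06q → q* = 554.6296, p* = 58.1528.
With the tax, the buyer price exceeds the seller price by 29.7: (99.75 − 0.075q) − (24.875 + 0.06q) = 29.7 → q' = 334.6296.
Δq = 554.6296 − 334.6296 = 220; the wedge equals the tax, 29.7.
DWL = ½ × 220 × 29.7 = 3267.

3267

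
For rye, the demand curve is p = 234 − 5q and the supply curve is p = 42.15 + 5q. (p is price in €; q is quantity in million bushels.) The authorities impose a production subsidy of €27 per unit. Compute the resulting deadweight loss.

€36.45 million

Competitive equilibrium: 234 − 5q = 42.15 + 5q → q* = 19.185, p* = 138.075.
The subsidy lowers effective supply by 27: p = 15.15 + 5q.
New quantity: 234 − 5q = 15.15 + 5q → q' = 21.885.
Overproduction Δq = 21.885 − 19.185 = 2.7; wedge = subsidy = 27.
The triangle = ½ × 2.7 × 27 = €36.45 million.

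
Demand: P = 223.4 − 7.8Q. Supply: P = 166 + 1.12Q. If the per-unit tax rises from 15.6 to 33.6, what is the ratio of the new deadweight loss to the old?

4.639

Competitive equilibrium: 223.4 − 7.8Q = 166 + 1.12Q → Q* = 6.435, P* = 173.2072.
For a per-unit tax t: ΔQ = t/8.92, so DWL = ½·t·(t/8.92) = t²/17.84.
At t = 15.6: DWL = 13.641. At t = 33.6: DWL = 63.283.
Ratio = (33.6/15.6)² = 4.639.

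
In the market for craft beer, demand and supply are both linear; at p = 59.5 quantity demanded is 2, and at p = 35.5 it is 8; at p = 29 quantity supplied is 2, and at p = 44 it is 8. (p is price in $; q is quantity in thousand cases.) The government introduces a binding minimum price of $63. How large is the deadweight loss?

$100.73 thousand

Demand slope = (35.5 − 59.5)/(8 − 2) = −4, so p = 67.5 − 4q.
Supply slope = (44 − 29)/(8 − 2) = 2.5, so p = 24 + 2.5q.
Competitive equilibrium: 67.5 − 4q = 24 + 2.5q → q* = 6.6923, p* = 40.7308.
At the floor p = 63, quantity demanded = (67.5 − 63)/4 = 1.125.
Sellers' marginal cost at q' = 1.125: 24 + 2.5·1.125 = 26.8125.
Δq = 6.6923 − 1.125 = 5.5673; wedge = 63 − 26.8125 = 36.1875.
DWL = ½ × 5.5673 × 36.1875 = $100.73 thousand.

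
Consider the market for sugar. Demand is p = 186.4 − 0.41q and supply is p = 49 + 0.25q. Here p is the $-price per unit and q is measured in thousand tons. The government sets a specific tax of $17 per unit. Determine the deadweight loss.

Competitive equilibrium: 186.4 − 0.41q = 49 + 0.25q → q* = 208.1818, p* = 101.0455.
With the tax, the buyer price exceeds the seller price by 17: (186.4 − 0.41q) − (49 + 0.25q) = 17 → q' = 182.4242.
Δq = 208.1818 − 182.4242 = 25.7576; the wedge equals the tax, 17.
DWL = ½ × 25.7576 × 17 = $218.94 thousand.

$218.94 thousand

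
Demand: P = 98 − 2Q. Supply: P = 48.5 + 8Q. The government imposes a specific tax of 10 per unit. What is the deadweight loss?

5

Competitive equilibrium: 98 − 2Q = 48.5 + 8Q → Q* = 4.95, P* = 88.1.
With the tax, the buyer price exceeds the seller price by 10: (98 − 2Q) − (48.5 + 8Q) = 10 → Q' = 3.95.
ΔQ = 4.95 − 3.95 = 1; the wedge equals the tax, 10.
DWL = ½ × 1 × 10 = 5.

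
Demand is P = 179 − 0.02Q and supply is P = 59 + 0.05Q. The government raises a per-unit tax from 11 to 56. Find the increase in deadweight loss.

Competitive equilibrium: 179 − 0.02Q = 59 + 0.05Q → Q* = 1714.2857, P* = 144.7143.
For a per-unit tax t: ΔQ = t/0.07, so DWL = ½·t·(t/0.07) = t²/0.14.
At t = 11: DWL = 864.286. At t = 56: DWL = 22400.
Increase = 22400 − 864.286 = 21535.71.

21535.71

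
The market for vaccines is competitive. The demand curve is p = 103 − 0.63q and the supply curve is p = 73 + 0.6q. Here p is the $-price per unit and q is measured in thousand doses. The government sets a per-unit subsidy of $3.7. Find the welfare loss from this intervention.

$5.57 thousand

Competitive equilibrium: 103 − 0.63q = 73 + 0.6q → q* = 24.3902, p* = 87.6341.
The subsidy lowers effective supply by 3.7: p = 69.3 + 0.6q.
New quantity: 103 − 0.63q = 69.3 + 0.6q → q' = 27.3984.
Overproduction Δq = 27.3984 − 24.3902 = 3.0082; wedge = subsidy = 3.7.
Welfare loss = ½ × 3.0082 × 3.7 = $5.57 thousand.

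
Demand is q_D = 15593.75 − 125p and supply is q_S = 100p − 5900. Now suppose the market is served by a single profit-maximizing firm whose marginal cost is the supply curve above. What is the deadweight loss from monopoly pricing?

11369

In inverse form: demand p = 124.75 − 0.008q, supply p = 59 + 0.01q.
Competitive equilibrium: 124.75 − 0.008q = 59 + 0.01q → q* = 3652.77778, p* = 95.52778.
Marginal revenue: MR = 124.75 − 0.016q. Set MR = MC: 124.75 − 0.016q = 59 + 0.01q → q_m = 2528.84615.
Price p_m = 124.75 − 0.008·2528.84615 = 104.51923; MC(q_m) = 59 + 0.01·2528.84615 = 84.28846.
Competitive q* = 3652.77778, so Δq = 1123.93163; wedge = 104.51923 − 84.28846 = 20.23077.
Deadweight loss = ½ × 1123.93163 × 20.23077 = 11369.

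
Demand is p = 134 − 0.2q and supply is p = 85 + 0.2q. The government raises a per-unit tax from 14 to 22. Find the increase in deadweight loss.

Competitive equilibrium: 134 − 0.2q = 85 + 0.2q → q* = 122.5, p* = 109.5.
For a per-unit tax t: Δq = t/0.4, so DWL = ½·t·(t/0.4) = t²/0.8.
At t = 14: DWL = 245. At t = 22: DWL = 605.
Increase = 605 − 245 = 360.

360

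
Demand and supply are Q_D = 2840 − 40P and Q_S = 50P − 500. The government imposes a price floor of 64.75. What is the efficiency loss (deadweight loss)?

In inverse form: demand P = 71 − 0.025Q, supply P = 10 + 0.02Q.
Competitive equilibrium: 71 − 0.025Q = 10 + 0.02Q → Q* = 1355.55556, P* = 37.11111.
At the floor P = 64.75, quantity demanded = (71 − 64.75)/0.025 = 250.
Sellers' marginal cost at Q' = 250: 10 + 0.02·250 = 15.
ΔQ = 1355.55556 − 250 = 1105.55556; wedge = 64.75 − 15 = 49.75.
Welfare loss = ½ × 1105.55556 × 49.75 = 27500.69.

27500.69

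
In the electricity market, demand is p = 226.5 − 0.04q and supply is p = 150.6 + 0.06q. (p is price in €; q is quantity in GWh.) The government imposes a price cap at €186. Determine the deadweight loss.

€1428.05

Competitive equilibrium: 226.5 − 0.04q = 150.6 + 0.06q → q* = 759, p* = 196.14.
At the ceiling p = 186, quantity supplied = (186 − 150.6)/0.06 = 590.
Willingness to pay at q' = 590: 226.5 − 0.04·590 = 202.9.
Δq = 759 − 590 = 169; wedge = 202.9 − 186 = 16.9.
Deadweight loss = ½ × 169 × 16.9 = €1428.05.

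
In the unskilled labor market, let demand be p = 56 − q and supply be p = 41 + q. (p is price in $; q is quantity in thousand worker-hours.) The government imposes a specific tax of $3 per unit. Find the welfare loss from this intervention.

$2.25 thousand

Competitive equilibrium: 56 − q = 41 + q → q* = 7.5, p* = 48.5.
With the tax, the buyer price exceeds the seller price by 3: (56 − q) − (41 + q) = 3 → q' = 6.
Δq = 7.5 − 6 = 1.5; the wedge equals the tax, 3.
Deadweight loss = ½ × 1.5 × 3 = $2.25 thousand.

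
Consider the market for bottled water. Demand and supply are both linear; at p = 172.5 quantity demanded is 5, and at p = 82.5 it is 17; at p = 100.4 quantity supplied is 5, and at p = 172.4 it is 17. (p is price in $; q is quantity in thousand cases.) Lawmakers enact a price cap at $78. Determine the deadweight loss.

Demand slope = (82.5 − 172.5)/(17 − 5) = −7.5, so p = 210 − 7.5q.
Supply slope = (172.4 − 100.4)/(17 − 5) = 6, so p = 70.4 + 6q.
Competitive equilibrium: 210 − 7.5q = 70.4 + 6q → q* = 10.34074, p* = 132.44444.
At the ceiling p = 78, quantity supplied = (78 − 70.4)/6 = 1.26667.
Willingness to pay at q' = 1.26667: 210 − 7.5·1.26667 = 200.49998.
Δq = 10.34074 − 1.26667 = 9.07407; wedge = 200.49998 − 78 = 122.49998.
DWL = ½ × 9.07407 × 122.49998 = $555.79 thousand.

$555.79 thousand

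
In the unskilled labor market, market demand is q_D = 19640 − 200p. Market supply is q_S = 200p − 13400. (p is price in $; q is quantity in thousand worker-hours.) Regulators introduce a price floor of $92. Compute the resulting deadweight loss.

In inverse form: demand p = 98.2 − 0.005q, supply p = 67 + 0.005q.
Competitive equilibrium: 98.2 − 0.005q = 67 + 0.005q → q* = 3120, p* = 82.6.
At the floor p = 92, quantity demanded = (98.2 − 92)/0.005 = 1240.
Sellers' marginal cost at q' = 1240: 67 + 0.005·1240 = 73.2.
Δq = 3120 − 1240 = 1880; wedge = 92 − 73.2 = 18.8.
Deadweight loss = ½ × 1880 × 18.8 = $17672 thousand.

$17672 thousand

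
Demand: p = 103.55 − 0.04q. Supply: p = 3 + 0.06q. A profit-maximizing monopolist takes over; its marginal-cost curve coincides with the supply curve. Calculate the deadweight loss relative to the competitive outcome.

Competitive equilibrium: 103.55 − 0.04q = 3 + 0.06q → q* = 1005.5, p* = 63.33.
Marginal revenue: MR = 103.55 − 0.08q. Set MR = MC: 103.55 − 0.08q = 3 + 0.06q → q_m = 718.21429.
Price p_m = 103.55 − 0.04·718.21429 = 74.82143; MC(q_m) = 3 + 0.06·718.21429 = 46.09286.
Competitive q* = 1005.5, so Δq = 287.28571; wedge = 74.82143 − 46.09286 = 28.72857.
DWL = ½ × 287.28571 × 28.72857 = 4126.65.

4126.65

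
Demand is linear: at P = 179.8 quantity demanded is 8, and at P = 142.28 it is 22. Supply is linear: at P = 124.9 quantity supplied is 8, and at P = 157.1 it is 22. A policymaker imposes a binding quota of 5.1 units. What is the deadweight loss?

482.76

Demand slope = (142.28 − 179.8)/(22 − 8) = −2.68, so P = 201.24 − 2.68Q.
Supply slope = (157.1 − 124.9)/(22 − 8) = 2.3, so P = 106.5 + 2.3Q.
Competitive equilibrium: 201.24 − 2.68Q = 106.5 + 2.3Q → Q* = 19.0241, P* = 150.2554.
At Q = 5.1: demand price = 201.24 − 2.68·5.1 = 187.572; supply price = 106.5 + 2.3·5.1 = 118.23.
ΔQ = 19.0241 − 5.1 = 13.9241; wedge = 187.572 − 118.23 = 69.342.
The triangle = ½ × 13.9241 × 69.342 = 482.76.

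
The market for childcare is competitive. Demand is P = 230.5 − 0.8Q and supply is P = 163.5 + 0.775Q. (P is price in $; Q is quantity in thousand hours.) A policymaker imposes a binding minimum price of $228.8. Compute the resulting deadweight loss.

Competitive equilibrium: 230.5 − 0.8Q = 163.5 + 0.775Q → Q* = 42.5397, P* = 196.4683.
At the floor P = 228.8, quantity demanded = (230.5 − 228.8)/0.8 = 2.125.
Sellers' marginal cost at Q' = 2.125: 163.5 + 0.775·2.125 = 165.1469.
ΔQ = 42.5397 − 2.125 = 40.4147; wedge = 228.8 − 165.1469 = 63.6531.
Welfare loss = ½ × 40.4147 × 63.6531 = $1286.26 thousand.

$1286.26 thousand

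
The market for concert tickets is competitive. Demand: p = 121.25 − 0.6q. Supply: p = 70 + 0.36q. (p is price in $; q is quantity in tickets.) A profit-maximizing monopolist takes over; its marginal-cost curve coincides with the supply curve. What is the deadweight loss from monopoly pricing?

Competitive equilibrium: 121.25 − 0.6q = 70 + 0.36q → q* = 53.3854, p* = 89.2188.
Marginal revenue: MR = 121.25 − 1.2q. Set MR = MC: 121.25 − 1.2q = 70 + 0.36q → q_m = 32.8526.
Price p_m = 121.25 − 0.6·32.8526 = 101.5384; MC(q_m) = 70 + 0.36·32.8526 = 81.8269.
Competitive q* = 53.3854, so Δq = 20.5328; wedge = 101.5384 − 81.8269 = 19.7115.
The triangle = ½ × 20.5328 × 19.7115 = $202.37.

$202.37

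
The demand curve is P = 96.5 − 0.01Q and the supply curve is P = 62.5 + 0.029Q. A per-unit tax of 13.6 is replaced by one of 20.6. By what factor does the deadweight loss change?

Competitive equilibrium: 96.5 − 0.01Q = 62.5 + 0.029Q → Q* = 871.7949, P* = 87.7821.
For a per-unit tax t: ΔQ = t/0.039, so DWL = ½·t·(t/0.039) = t²/0.078.
At t = 13.6: DWL = 2371.282. At t = 20.6: DWL = 5440.513.
Ratio = (20.6/13.6)² = 2.294.

2.294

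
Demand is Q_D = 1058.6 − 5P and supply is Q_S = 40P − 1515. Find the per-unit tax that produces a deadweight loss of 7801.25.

In inverse form: demand P = 211.72 − 0.2Q, supply P = 37.875 + 0.025Q.
Competitive equilibrium: 211.72 − 0.2Q = 37.875 + 0.025Q → Q* = 772.6444, P* = 57.1911.
A tax t gives ΔQ = t/0.225 and wedge t, so DWL = t²/0.45.
t²/0.45 = 7801.25 → t² = 3510.5625 → t = 59.25.

59.25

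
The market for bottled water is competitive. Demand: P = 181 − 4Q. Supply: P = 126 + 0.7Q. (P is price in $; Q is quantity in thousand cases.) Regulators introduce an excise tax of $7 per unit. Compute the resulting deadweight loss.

Competitive equilibrium: 181 − 4Q = 126 + 0.7Q → Q* = 11.7021, P* = 134.1915.
With the tax, the buyer price exceeds the seller price by 7: (181 − 4Q) − (126 + 0.7Q) = 7 → Q' = 10.2128.
ΔQ = 11.7021 − 10.2128 = 1.4893; the wedge equals the tax, 7.
The triangle = ½ × 1.4893 × 7 = $5.21 thousand.

$5.21 thousand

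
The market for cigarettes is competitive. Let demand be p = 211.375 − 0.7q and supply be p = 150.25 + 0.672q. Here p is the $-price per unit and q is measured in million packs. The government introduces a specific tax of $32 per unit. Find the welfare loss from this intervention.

$373.18 million

Competitive equilibrium: 211.375 − 0.7q = 150.25 + 0.672q → q* = 44.5517, p* = 180.1888.
With the tax, the buyer price exceeds the seller price by 32: (211.375 − 0.7q) − (150.25 + 0.672q) = 32 → q' = 21.2281.
Δq = 44.5517 − 21.2281 = 23.3236; the wedge equals the tax, 32.
Deadweight loss = ½ × 23.3236 × 32 = $373.18 million.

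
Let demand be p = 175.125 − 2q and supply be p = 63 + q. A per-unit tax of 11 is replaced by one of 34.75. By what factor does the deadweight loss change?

9.980

Competitive equilibrium: 175.125 − 2q = 63 + q → q* = 37.375, p* = 100.375.
For a per-unit tax t: Δq = t/3, so DWL = ½·t·(t/3) = t²/6.
At t = 11: DWL = 20.167. At t = 34.75: DWL = 201.260.
Ratio = (34.75/11)² = 9.980.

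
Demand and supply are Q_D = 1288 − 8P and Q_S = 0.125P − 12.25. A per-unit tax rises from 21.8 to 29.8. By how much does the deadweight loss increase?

In inverse form: demand P = 161 − 0.125Q, supply P = 98 + 8Q.
Competitive equilibrium: 161 − 0.125Q = 98 + 8Q → Q* = 7.7538, P* = 160.0308.
For a per-unit tax t: ΔQ = t/8.125, so DWL = ½·t·(t/8.125) = t²/16.25.
At t = 21.8: DWL = 29.246. At t = 29.8: DWL = 54.649.
Increase = 54.649 − 29.246 = 25.40.

25.40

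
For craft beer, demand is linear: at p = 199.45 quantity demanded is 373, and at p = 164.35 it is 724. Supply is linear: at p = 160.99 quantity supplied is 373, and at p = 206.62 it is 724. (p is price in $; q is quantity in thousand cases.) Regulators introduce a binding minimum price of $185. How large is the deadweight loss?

$59.35 thousand

Demand slope = (164.35 − 199.45)/(724 − 373) = −0.1, so p = 236.75 − 0.1q.
Supply slope = (206.62 − 160.99)/(724 − 373) = 0.13, so p = 112.5 + 0.13q.
Competitive equilibrium: 236.75 − 0.1q = 112.5 + 0.13q → q* = 540.2174, p* = 182.7283.
At the floor p = 185, quantity demanded = (236.75 − 185)/0.1 = 517.5.
Sellers' marginal cost at q' = 517.5: 112.5 + 0.13·517.5 = 179.775.
Δq = 540.2174 − 517.5 = 22.7174; wedge = 185 − 179.775 = 5.225.
Deadweight loss = ½ × 22.7174 × 5.225 = $59.35 thousand.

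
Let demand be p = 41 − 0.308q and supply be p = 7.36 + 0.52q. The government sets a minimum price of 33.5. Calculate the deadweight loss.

Competitive equilibrium: 41 − 0.308q = 7.36 + 0.52q → q* = 40.628, p* = 28.4866.
At the floor p = 33.5, quantity demanded = (41 − 33.5)/0.308 = 24.3506.
Sellers' marginal cost at q' = 24.3506: 7.36 + 0.52·24.3506 = 20.0223.
Δq = 40.628 − 24.3506 = 16.2774; wedge = 33.5 − 20.0223 = 13.4777.
The triangle = ½ × 16.2774 × 13.4777 = 109.69.

109.69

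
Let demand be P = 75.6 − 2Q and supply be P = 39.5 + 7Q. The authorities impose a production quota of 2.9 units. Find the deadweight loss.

5.56

Competitive equilibrium: 75.6 − 2Q = 39.5 + 7Q → Q* = 4.0111, P* = 67.5778.
At Q = 2.9: demand price = 75.6 − 2·2.9 = 69.8; supply price = 39.5 + 7·2.9 = 59.8.
ΔQ = 4.0111 − 2.9 = 1.1111; wedge = 69.8 − 59.8 = 10.
DWL = ½ × 1.1111 × 10 = 5.56.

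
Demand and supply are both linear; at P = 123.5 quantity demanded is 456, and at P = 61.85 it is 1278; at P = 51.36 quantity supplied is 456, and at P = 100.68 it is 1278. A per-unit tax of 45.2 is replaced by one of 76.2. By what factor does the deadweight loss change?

2.842

Demand slope = (61.85 − 123.5)/(1278 − 456) = −0.075, so P = 157.7 − 0.075Q.
Supply slope = (100.68 − 51.36)/(1278 − 456) = 0.06, so P = 24 + 0.06Q.
Competitive equilibrium: 157.7 − 0.075Q = 24 + 0.06Q → Q* = 990.3704, P* = 83.4222.
For a per-unit tax t: ΔQ = t/0.135, so DWL = ½·t·(t/0.135) = t²/0.27.
At t = 45.2: DWL = 7566.815. At t = 76.2: DWL = 21505.333.
Ratio = (76.2/45.2)² = 2.842.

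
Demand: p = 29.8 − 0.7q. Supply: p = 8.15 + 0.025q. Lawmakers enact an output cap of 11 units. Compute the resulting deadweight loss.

Competitive equilibrium: 29.8 − 0.7q = 8.15 + 0.025q → q* = 29.8621, p* = 8.8966.
At q = 11: demand price = 29.8 − 0.7·11 = 22.1; supply price = 8.15 + 0.025·11 = 8.425.
Δq = 29.8621 − 11 = 18.8621; wedge = 22.1 − 8.425 = 13.675.
The triangle = ½ × 18.8621 × 13.675 = 128.97.

128.97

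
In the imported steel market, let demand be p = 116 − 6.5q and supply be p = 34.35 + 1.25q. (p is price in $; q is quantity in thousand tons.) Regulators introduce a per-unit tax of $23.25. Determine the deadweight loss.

$34.875 thousand

Competitive equilibrium: 116 − 6.5q = 34.35 + 1.25q → q* = 10.5355, p* = 47.5194.
With the tax, the buyer price exceeds the seller price by 23.25: (116 − 6.5q) − (34.35 + 1.25q) = 23.25 → q' = 7.5355.
Δq = 10.5355 − 7.5355 = 3; the wedge equals the tax, 23.25.
Deadweight loss = ½ × 3 × 23.25 = $34.875 thousand.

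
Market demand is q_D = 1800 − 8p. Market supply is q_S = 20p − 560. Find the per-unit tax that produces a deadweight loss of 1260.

21

In inverse form: demand p = 225 − 0.125q, supply p = 28 + 0.05q.
Competitive equilibrium: 225 − 0.125q = 28 + 0.05q → q* = 1125.7143, p* = 84.2857.
A tax t gives Δq = t/0.175 and wedge t, so DWL = t²/0.35.
t²/0.35 = 1260 → t² = 441 → t = 21.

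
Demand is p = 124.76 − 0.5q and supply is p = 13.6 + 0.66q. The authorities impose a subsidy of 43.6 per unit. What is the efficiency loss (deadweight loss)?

819.38

Competitive equilibrium: 124.76 − 0.5q = 13.6 + 0.66q → q* = 95.8276, p* = 76.8462.
The subsidy lowers effective supply by 43.6: p = 0.66q − 30.
New quantity: 124.76 − 0.5q = 0.66q − 30 → q' = 133.4138.
Overproduction Δq = 133.4138 − 95.8276 = 37.5862; wedge = subsidy = 43.6.
Welfare loss = ½ × 37.5862 × 43.6 = 819.38.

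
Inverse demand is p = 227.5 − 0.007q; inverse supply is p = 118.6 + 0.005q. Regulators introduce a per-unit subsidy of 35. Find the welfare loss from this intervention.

Competitive equilibrium: 227.5 − 0.007q = 118.6 + 0.005q → q* = 9075, p* = 163.975.
The subsidy lowers effective supply by 35: p = 83.6 + 0.005q.
New quantity: 227.5 − 0.007q = 83.6 + 0.005q → q' = 11991.6667.
Overproduction Δq = 11991.6667 − 9075 = 2916.6667; wedge = subsidy = 35.
Deadweight loss = ½ × 2916.6667 × 35 = 51041.67.

51041.67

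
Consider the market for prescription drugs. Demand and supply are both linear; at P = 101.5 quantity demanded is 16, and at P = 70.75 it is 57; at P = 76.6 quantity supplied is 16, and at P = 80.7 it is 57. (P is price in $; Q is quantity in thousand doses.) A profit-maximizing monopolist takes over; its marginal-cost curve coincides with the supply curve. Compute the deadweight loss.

Demand slope = (70.75 − 101.5)/(57 − 16) = −0.75, so P = 113.5 − 0.75Q.
Supply slope = (80.7 − 76.6)/(57 − 16) = 0.1, so P = 75 + 0.1Q.
Competitive equilibrium: 113.5 − 0.75Q = 75 + 0.1Q → Q* = 45.2941, P* = 79.5294.
Marginal revenue: MR = 113.5 − 1.5Q. Set MR = MC: 113.5 − 1.5Q = 75 + 0.1Q → Q_m = 24.0625.
Price P_m = 113.5 − 0.75·24.0625 = 95.4531; MC(Q_m) = 75 + 0.1·24.0625 = 77.4063.
Competitive Q* = 45.2941, so ΔQ = 21.2316; wedge = 95.4531 − 77.4063 = 18.0468.
DWL = ½ × 21.2316 × 18.0468 = $191.58 thousand.

$191.58 thousand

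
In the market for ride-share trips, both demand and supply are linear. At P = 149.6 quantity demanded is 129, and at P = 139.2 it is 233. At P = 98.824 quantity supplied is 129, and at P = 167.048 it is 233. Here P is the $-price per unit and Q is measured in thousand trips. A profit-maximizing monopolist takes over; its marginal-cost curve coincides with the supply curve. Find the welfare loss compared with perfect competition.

Demand slope = (139.2 − 149.6)/(233 − 129) = −0.1, so P = 162.5 − 0.1Q.
Supply slope = (167.048 − 98.824)/(233 − 129) = 0.656, so P = 14.2 + 0.656Q.
Competitive equilibrium: 162.5 − 0.1Q = 14.2 + 0.656Q → Q* = 196.164, P* = 142.8836.
Marginal revenue: MR = 162.5 − 0.2Q. Set MR = MC: 162.5 − 0.2Q = 14.2 + 0.656Q → Q_m = 173.2477.
Price P_m = 162.5 − 0.1·173.2477 = 145.1752; MC(Q_m) = 14.2 + 0.656·173.2477 = 127.8505.
Competitive Q* = 196.164, so ΔQ = 22.9163; wedge = 145.1752 − 127.8505 = 17.3247.
The triangle = ½ × 22.9163 × 17.3247 = $198.51 thousand.

$198.51 thousand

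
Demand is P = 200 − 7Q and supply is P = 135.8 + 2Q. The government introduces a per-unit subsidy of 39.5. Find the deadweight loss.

86.68

Competitive equilibrium: 200 − 7Q = 135.8 + 2Q → Q* = 7.1333, P* = 150.0667.
The subsidy lowers effective supply by 39.5: P = 96.3 + 2Q.
New quantity: 200 − 7Q = 96.3 + 2Q → Q' = 11.5222.
Overproduction ΔQ = 11.5222 − 7.1333 = 4.3889; wedge = subsidy = 39.5.
DWL = ½ × 4.3889 × 39.5 = 86.68.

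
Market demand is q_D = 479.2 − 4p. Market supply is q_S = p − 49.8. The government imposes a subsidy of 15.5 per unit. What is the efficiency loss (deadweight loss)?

96.10

In inverse form: demand p = 119.8 − 0.25q, supply p = 49.8 + q.
Competitive equilibrium: 119.8 − 0.25q = 49.8 + q → q* = 56, p* = 105.8.
The subsidy lowers effective supply by 15.5: p = 34.3 + q.
New quantity: 119.8 − 0.25q = 34.3 + q → q' = 68.4.
Overproduction Δq = 68.4 − 56 = 12.4; wedge = subsidy = 15.5.
The triangle = ½ × 12.4 × 15.5 = 96.10.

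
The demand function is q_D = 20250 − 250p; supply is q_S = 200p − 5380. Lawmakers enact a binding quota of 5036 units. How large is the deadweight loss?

In inverse form: demand p = 81 − 0.004q, supply p = 26.9 + 0.005q.
Competitive equilibrium: 81 − 0.004q = 26.9 + 0.005q → q* = 6011.1111, p* = 56.9556.
At q = 5036: demand price = 81 − 0.004·5036 = 60.856; supply price = 26.9 + 0.005·5036 = 52.08.
Δq = 6011.1111 − 5036 = 975.1111; wedge = 60.856 − 52.08 = 8.776.
DWL = ½ × 975.1111 × 8.776 = 4278.79.

4278.79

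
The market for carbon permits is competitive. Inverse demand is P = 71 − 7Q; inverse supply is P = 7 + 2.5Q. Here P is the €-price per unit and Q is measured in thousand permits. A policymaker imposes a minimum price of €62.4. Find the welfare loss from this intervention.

Competitive equilibrium: 71 − 7Q = 7 + 2.5Q → Q* = 6.7368, P* = 23.8421.
At the floor P = 62.4, quantity demanded = (71 − 62.4)/7 = 1.2286.
Sellers' marginal cost at Q' = 1.2286: 7 + 2.5·1.2286 = 10.0715.
ΔQ = 6.7368 − 1.2286 = 5.5082; wedge = 62.4 − 10.0715 = 52.3285.
Welfare loss = ½ × 5.5082 × 52.3285 = €144.12 thousand.

€144.12 thousand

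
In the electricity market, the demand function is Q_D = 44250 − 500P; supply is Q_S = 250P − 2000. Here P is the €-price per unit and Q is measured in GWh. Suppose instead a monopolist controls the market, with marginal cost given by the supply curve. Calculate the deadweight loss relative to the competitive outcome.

In inverse form: demand P = 88.5 − 0.002Q, supply P = 8 + 0.004Q.
Competitive equilibrium: 88.5 − 0.002Q = 8 + 0.004Q → Q* = 13416.6667, P* = 61.6667.
Marginal revenue: MR = 88.5 − 0.004Q. Set MR = MC: 88.5 − 0.004Q = 8 + 0.004Q → Q_m = 10062.5.
Price P_m = 88.5 − 0.002·10062.5 = 68.375; MC(Q_m) = 8 + 0.004·10062.5 = 48.25.
Competitive Q* = 13416.6667, so ΔQ = 3354.1667; wedge = 68.375 − 48.25 = 20.125.
Welfare loss = ½ × 3354.1667 × 20.125 = €33751.30.

€33751.30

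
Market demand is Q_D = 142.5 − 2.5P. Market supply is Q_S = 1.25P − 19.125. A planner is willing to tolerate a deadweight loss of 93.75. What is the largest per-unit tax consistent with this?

In inverse form: demand P = 57 − 0.4Q, supply P = 15.3 + 0.8Q.
Competitive equilibrium: 57 − 0.4Q = 15.3 + 0.8Q → Q* = 34.75, P* = 43.1.
A tax t gives ΔQ = t/1.2 and wedge t, so DWL = t²/2.4.
t²/2.4 = 93.75 → t² = 225 → t = 15.

15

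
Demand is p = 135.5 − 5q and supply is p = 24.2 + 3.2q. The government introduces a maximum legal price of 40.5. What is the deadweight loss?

Competitive equilibrium: 135.5 − 5q = 24.2 + 3.2q → q* = 13.5732, p* = 67.6341.
At the ceiling p = 40.5, quantity supplied = (40.5 − 24.2)/3.2 = 5.0938.
Willingness to pay at q' = 5.0938: 135.5 − 5·5.0938 = 110.031.
Δq = 13.5732 − 5.0938 = 8.4794; wedge = 110.031 − 40.5 = 69.531.
Deadweight loss = ½ × 8.4794 × 69.531 = 294.79.

294.79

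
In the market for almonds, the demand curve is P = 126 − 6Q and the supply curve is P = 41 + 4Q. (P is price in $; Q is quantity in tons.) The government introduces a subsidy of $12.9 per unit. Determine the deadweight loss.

$8.32

Competitive equilibrium: 126 − 6Q = 41 + 4Q → Q* = 8.5, P* = 75.
The subsidy lowers effective supply by 12.9: P = 28.1 + 4Q.
New quantity: 126 − 6Q = 28.1 + 4Q → Q' = 9.79.
Overproduction ΔQ = 9.79 − 8.5 = 1.29; wedge = subsidy = 12.9.
Deadweight loss = ½ × 1.29 × 12.9 = $8.32.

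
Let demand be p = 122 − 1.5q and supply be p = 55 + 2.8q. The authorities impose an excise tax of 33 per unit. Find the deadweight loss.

126.63

Competitive equilibrium: 122 − 1.5q = 55 + 2.8q → q* = 15.5814, p* = 98.6279.
With the tax, the buyer price exceeds the seller price by 33: (122 − 1.5q) − (55 + 2.8q) = 33 → q' = 7.907.
Δq = 15.5814 − 7.907 = 7.6744; the wedge equals the tax, 33.
DWL = ½ × 7.6744 × 33 = 126.63.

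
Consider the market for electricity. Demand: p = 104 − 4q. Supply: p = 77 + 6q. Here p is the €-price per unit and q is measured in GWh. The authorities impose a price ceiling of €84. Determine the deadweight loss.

Competitive equilibrium: 104 − 4q = 77 + 6q → q* = 2.7, p* = 93.2.
At the ceiling p = 84, quantity supplied = (84 − 77)/6 = 1.1667.
Willingness to pay at q' = 1.1667: 104 − 4·1.1667 = 99.3332.
Δq = 2.7 − 1.1667 = 1.5333; wedge = 99.3332 − 84 = 15.3332.
DWL = ½ × 1.5333 × 15.3332 = €11.76.

€11.76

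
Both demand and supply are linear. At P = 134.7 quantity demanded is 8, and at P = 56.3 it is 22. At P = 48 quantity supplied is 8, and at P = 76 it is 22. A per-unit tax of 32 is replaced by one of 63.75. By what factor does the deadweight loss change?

Demand slope = (56.3 − 134.7)/(22 − 8) = −5.6, so P = 179.5 − 5.6Q.
Supply slope = (76 − 48)/(22 − 8) = 2, so P = 32 + 2Q.
Competitive equilibrium: 179.5 − 5.6Q = 32 + 2Q → Q* = 19.4079, P* = 70.8158.
For a per-unit tax t: ΔQ = t/7.6, so DWL = ½·t·(t/7.6) = t²/15.2.
At t = 32: DWL = 67.368. At t = 63.75: DWL = 267.373.
Ratio = (63.75/32)² = 3.969.

3.969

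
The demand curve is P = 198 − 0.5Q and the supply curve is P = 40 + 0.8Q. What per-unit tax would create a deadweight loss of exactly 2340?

78

Competitive equilibrium: 198 − 0.5Q = 40 + 0.8Q → Q* = 121.5385, P* = 137.2308.
A tax t gives ΔQ = t/1.3 and wedge t, so DWL = t²/2.6.
t²/2.6 = 2340 → t² = 6084 → t = 78.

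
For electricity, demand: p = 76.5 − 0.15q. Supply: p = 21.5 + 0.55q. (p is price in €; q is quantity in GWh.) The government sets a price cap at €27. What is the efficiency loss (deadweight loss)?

€1645.71

Competitive equilibrium: 76.5 − 0.15q = 21.5 + 0.55q → q* = 78.5714, p* = 64.7143.
At the ceiling p = 27, quantity supplied = (27 − 21.5)/0.55 = 10.
Willingness to pay at q' = 10: 76.5 − 0.15·10 = 75.
Δq = 78.5714 − 10 = 68.5714; wedge = 75 − 27 = 48.
DWL = ½ × 68.5714 × 48 = €1645.71.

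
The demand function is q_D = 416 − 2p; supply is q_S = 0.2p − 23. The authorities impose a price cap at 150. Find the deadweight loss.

270.02

In inverse form: demand p = 208 − 0.5q, supply p = 115 + 5q.
Competitive equilibrium: 208 − 0.5q = 115 + 5q → q* = 16.9091, p* = 199.5455.
At the ceiling p = 150, quantity supplied = (150 − 115)/5 = 7.
Willingness to pay at q' = 7: 208 − 0.5·7 = 204.5.
Δq = 16.9091 − 7 = 9.9091; wedge = 204.5 − 150 = 54.5.
Deadweight loss = ½ × 9.9091 × 54.5 = 270.02.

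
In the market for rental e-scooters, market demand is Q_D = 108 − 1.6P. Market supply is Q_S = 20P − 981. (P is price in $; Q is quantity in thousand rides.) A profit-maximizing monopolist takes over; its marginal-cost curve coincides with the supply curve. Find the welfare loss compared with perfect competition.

In inverse form: demand P = 67.5 − 0.625Q, supply P = 49.05 + 0.05Q.
Competitive equilibrium: 67.5 − 0.625Q = 49.05 + 0.05Q → Q* = 27.3333, P* = 50.4167.
Marginal revenue: MR = 67.5 − 1.25Q. Set MR = MC: 67.5 − 1.25Q = 49.05 + 0.05Q → Q_m = 14.1923.
Price P_m = 67.5 − 0.625·14.1923 = 58.6298; MC(Q_m) = 49.05 + 0.05·14.1923 = 49.7596.
Competitive Q* = 27.3333, so ΔQ = 13.141; wedge = 58.6298 − 49.7596 = 8.8702.
Deadweight loss = ½ × 13.141 × 8.8702 = $58.28 thousand.

$58.28 thousand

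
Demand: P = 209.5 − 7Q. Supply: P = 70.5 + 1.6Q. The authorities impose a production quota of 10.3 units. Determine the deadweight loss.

Competitive equilibrium: 209.5 − 7Q = 70.5 + 1.6Q → Q* = 16.1628, P* = 96.3605.
At Q = 10.3: demand price = 209.5 − 7·10.3 = 137.4; supply price = 70.5 + 1.6·10.3 = 86.98.
ΔQ = 16.1628 − 10.3 = 5.8628; wedge = 137.4 − 86.98 = 50.42.
Deadweight loss = ½ × 5.8628 × 50.42 = 147.80.

147.80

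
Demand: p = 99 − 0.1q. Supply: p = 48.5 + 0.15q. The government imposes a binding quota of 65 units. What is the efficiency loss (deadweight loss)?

Competitive equilibrium: 99 − 0.1q = 48.5 + 0.15q → q* = 202, p* = 78.8.
At q = 65: demand price = 99 − 0.1·65 = 92.5; supply price = 48.5 + 0.15·65 = 58.25.
Δq = 202 − 65 = 137; wedge = 92.5 − 58.25 = 34.25.
DWL = ½ × 137 × 34.25 = 2346.125.

2346.125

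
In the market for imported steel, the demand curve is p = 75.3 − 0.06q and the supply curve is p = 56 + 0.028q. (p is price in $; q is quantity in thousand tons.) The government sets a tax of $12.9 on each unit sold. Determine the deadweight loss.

$945.51 thousand

Competitive equilibrium: 75.3 − 0.06q = 56 + 0.028q → q* = 219.3182, p* = 62.1409.
With the tax, the buyer price exceeds the seller price by 12.9: (75.3 − 0.06q) − (56 + 0.028q) = 12.9 → q' = 72.7273.
Δq = 219.3182 − 72.7273 = 146.5909; the wedge equals the tax, 12.9.
Deadweight loss = ½ × 146.5909 × 12.9 = $945.51 thousand.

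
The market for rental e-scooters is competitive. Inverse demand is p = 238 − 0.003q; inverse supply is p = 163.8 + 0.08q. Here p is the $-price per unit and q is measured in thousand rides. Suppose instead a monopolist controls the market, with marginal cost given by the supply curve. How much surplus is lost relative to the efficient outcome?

$40.36 thousand

Competitive equilibrium: 238 − 0.003q = 163.8 + 0.08q → q* = 893.9759, p* = 235.3181.
Marginal revenue: MR = 238 − 0.006q. Set MR = MC: 238 − 0.006q = 163.8 + 0.08q → q_m = 862.7907.
Price p_m = 238 − 0.003·862.7907 = 235.4116; MC(q_m) = 163.8 + 0.08·862.7907 = 232.8233.
Competitive q* = 893.9759, so Δq = 31.1852; wedge = 235.4116 − 232.8233 = 2.5883.
The triangle = ½ × 31.1852 × 2.5883 = $40.36 thousand.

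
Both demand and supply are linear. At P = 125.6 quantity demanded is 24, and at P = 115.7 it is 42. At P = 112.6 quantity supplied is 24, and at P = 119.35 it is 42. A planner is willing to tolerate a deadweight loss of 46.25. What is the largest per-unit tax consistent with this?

9.25

Demand slope = (115.7 − 125.6)/(42 − 24) = −0.55, so P = 138.8 − 0.55Q.
Supply slope = (119.35 − 112.6)/(42 − 24) = 0.375, so P = 103.6 + 0.375Q.
Competitive equilibrium: 138.8 − 0.55Q = 103.6 + 0.375Q → Q* = 38.0541, P* = 117.8703.
A tax t gives ΔQ = t/0.925 and wedge t, so DWL = t²/1.85.
t²/1.85 = 46.25 → t² = 85.5625 → t = 9.25.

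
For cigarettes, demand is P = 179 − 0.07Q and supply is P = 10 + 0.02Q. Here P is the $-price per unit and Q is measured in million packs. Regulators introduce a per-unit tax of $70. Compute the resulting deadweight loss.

Competitive equilibrium: 179 − 0.07Q = 10 + 0.02Q → Q* = 1877.7778, P* = 47.5556.
With the tax, the buyer price exceeds the seller price by 70: (179 − 0.07Q) − (10 + 0.02Q) = 70 → Q' = 1100.
ΔQ = 1877.7778 − 1100 = 777.7778; the wedge equals the tax, 70.
DWL = ½ × 777.7778 × 70 = $27222.22 million.

$27222.22 million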